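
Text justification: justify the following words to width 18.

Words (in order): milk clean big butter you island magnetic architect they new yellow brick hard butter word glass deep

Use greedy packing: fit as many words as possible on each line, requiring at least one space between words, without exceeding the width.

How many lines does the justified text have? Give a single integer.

Line 1: ['milk', 'clean', 'big'] (min_width=14, slack=4)
Line 2: ['butter', 'you', 'island'] (min_width=17, slack=1)
Line 3: ['magnetic', 'architect'] (min_width=18, slack=0)
Line 4: ['they', 'new', 'yellow'] (min_width=15, slack=3)
Line 5: ['brick', 'hard', 'butter'] (min_width=17, slack=1)
Line 6: ['word', 'glass', 'deep'] (min_width=15, slack=3)
Total lines: 6

Answer: 6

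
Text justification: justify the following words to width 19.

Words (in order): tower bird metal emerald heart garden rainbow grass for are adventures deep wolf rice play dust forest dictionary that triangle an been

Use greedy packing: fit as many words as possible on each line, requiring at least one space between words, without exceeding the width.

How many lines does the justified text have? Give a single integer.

Answer: 9

Derivation:
Line 1: ['tower', 'bird', 'metal'] (min_width=16, slack=3)
Line 2: ['emerald', 'heart'] (min_width=13, slack=6)
Line 3: ['garden', 'rainbow'] (min_width=14, slack=5)
Line 4: ['grass', 'for', 'are'] (min_width=13, slack=6)
Line 5: ['adventures', 'deep'] (min_width=15, slack=4)
Line 6: ['wolf', 'rice', 'play', 'dust'] (min_width=19, slack=0)
Line 7: ['forest', 'dictionary'] (min_width=17, slack=2)
Line 8: ['that', 'triangle', 'an'] (min_width=16, slack=3)
Line 9: ['been'] (min_width=4, slack=15)
Total lines: 9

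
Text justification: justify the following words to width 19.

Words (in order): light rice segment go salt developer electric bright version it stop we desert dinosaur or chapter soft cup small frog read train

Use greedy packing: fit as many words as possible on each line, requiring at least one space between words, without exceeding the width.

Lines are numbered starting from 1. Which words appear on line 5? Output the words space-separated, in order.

Line 1: ['light', 'rice', 'segment'] (min_width=18, slack=1)
Line 2: ['go', 'salt', 'developer'] (min_width=17, slack=2)
Line 3: ['electric', 'bright'] (min_width=15, slack=4)
Line 4: ['version', 'it', 'stop', 'we'] (min_width=18, slack=1)
Line 5: ['desert', 'dinosaur', 'or'] (min_width=18, slack=1)
Line 6: ['chapter', 'soft', 'cup'] (min_width=16, slack=3)
Line 7: ['small', 'frog', 'read'] (min_width=15, slack=4)
Line 8: ['train'] (min_width=5, slack=14)

Answer: desert dinosaur or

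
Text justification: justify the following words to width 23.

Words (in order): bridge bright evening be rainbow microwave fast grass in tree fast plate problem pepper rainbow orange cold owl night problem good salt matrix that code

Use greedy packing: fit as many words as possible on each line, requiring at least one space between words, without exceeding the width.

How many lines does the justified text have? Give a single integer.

Line 1: ['bridge', 'bright', 'evening'] (min_width=21, slack=2)
Line 2: ['be', 'rainbow', 'microwave'] (min_width=20, slack=3)
Line 3: ['fast', 'grass', 'in', 'tree', 'fast'] (min_width=23, slack=0)
Line 4: ['plate', 'problem', 'pepper'] (min_width=20, slack=3)
Line 5: ['rainbow', 'orange', 'cold', 'owl'] (min_width=23, slack=0)
Line 6: ['night', 'problem', 'good', 'salt'] (min_width=23, slack=0)
Line 7: ['matrix', 'that', 'code'] (min_width=16, slack=7)
Total lines: 7

Answer: 7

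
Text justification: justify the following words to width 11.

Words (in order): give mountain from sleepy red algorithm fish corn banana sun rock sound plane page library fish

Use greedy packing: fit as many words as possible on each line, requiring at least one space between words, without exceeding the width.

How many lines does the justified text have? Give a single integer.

Line 1: ['give'] (min_width=4, slack=7)
Line 2: ['mountain'] (min_width=8, slack=3)
Line 3: ['from', 'sleepy'] (min_width=11, slack=0)
Line 4: ['red'] (min_width=3, slack=8)
Line 5: ['algorithm'] (min_width=9, slack=2)
Line 6: ['fish', 'corn'] (min_width=9, slack=2)
Line 7: ['banana', 'sun'] (min_width=10, slack=1)
Line 8: ['rock', 'sound'] (min_width=10, slack=1)
Line 9: ['plane', 'page'] (min_width=10, slack=1)
Line 10: ['library'] (min_width=7, slack=4)
Line 11: ['fish'] (min_width=4, slack=7)
Total lines: 11

Answer: 11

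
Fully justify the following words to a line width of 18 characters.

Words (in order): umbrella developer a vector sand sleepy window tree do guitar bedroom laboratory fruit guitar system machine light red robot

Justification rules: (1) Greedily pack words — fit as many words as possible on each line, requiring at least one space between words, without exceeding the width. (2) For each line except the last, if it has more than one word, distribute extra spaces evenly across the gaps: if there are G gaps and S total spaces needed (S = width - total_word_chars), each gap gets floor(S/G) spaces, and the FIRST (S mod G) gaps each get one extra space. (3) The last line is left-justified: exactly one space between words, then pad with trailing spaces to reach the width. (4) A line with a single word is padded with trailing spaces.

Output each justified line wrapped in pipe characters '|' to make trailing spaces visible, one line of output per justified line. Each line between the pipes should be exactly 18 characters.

Line 1: ['umbrella', 'developer'] (min_width=18, slack=0)
Line 2: ['a', 'vector', 'sand'] (min_width=13, slack=5)
Line 3: ['sleepy', 'window', 'tree'] (min_width=18, slack=0)
Line 4: ['do', 'guitar', 'bedroom'] (min_width=17, slack=1)
Line 5: ['laboratory', 'fruit'] (min_width=16, slack=2)
Line 6: ['guitar', 'system'] (min_width=13, slack=5)
Line 7: ['machine', 'light', 'red'] (min_width=17, slack=1)
Line 8: ['robot'] (min_width=5, slack=13)

Answer: |umbrella developer|
|a    vector   sand|
|sleepy window tree|
|do  guitar bedroom|
|laboratory   fruit|
|guitar      system|
|machine  light red|
|robot             |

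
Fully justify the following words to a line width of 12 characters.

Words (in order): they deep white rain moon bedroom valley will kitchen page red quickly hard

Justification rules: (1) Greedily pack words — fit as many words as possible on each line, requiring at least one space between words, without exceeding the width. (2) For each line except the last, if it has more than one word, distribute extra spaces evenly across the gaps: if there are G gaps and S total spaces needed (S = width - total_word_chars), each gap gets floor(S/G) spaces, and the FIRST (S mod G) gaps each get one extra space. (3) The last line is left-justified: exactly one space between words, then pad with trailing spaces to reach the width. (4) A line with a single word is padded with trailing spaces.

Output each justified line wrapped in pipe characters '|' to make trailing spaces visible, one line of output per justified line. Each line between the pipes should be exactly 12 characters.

Line 1: ['they', 'deep'] (min_width=9, slack=3)
Line 2: ['white', 'rain'] (min_width=10, slack=2)
Line 3: ['moon', 'bedroom'] (min_width=12, slack=0)
Line 4: ['valley', 'will'] (min_width=11, slack=1)
Line 5: ['kitchen', 'page'] (min_width=12, slack=0)
Line 6: ['red', 'quickly'] (min_width=11, slack=1)
Line 7: ['hard'] (min_width=4, slack=8)

Answer: |they    deep|
|white   rain|
|moon bedroom|
|valley  will|
|kitchen page|
|red  quickly|
|hard        |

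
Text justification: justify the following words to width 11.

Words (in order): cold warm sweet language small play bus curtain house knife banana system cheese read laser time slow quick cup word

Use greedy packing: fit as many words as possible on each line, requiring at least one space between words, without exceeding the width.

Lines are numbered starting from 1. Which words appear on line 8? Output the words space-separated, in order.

Line 1: ['cold', 'warm'] (min_width=9, slack=2)
Line 2: ['sweet'] (min_width=5, slack=6)
Line 3: ['language'] (min_width=8, slack=3)
Line 4: ['small', 'play'] (min_width=10, slack=1)
Line 5: ['bus', 'curtain'] (min_width=11, slack=0)
Line 6: ['house', 'knife'] (min_width=11, slack=0)
Line 7: ['banana'] (min_width=6, slack=5)
Line 8: ['system'] (min_width=6, slack=5)
Line 9: ['cheese', 'read'] (min_width=11, slack=0)
Line 10: ['laser', 'time'] (min_width=10, slack=1)
Line 11: ['slow', 'quick'] (min_width=10, slack=1)
Line 12: ['cup', 'word'] (min_width=8, slack=3)

Answer: system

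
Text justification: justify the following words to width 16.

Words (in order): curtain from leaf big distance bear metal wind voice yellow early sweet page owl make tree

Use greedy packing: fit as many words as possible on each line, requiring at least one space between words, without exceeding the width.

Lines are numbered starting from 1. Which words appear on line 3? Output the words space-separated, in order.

Answer: distance bear

Derivation:
Line 1: ['curtain', 'from'] (min_width=12, slack=4)
Line 2: ['leaf', 'big'] (min_width=8, slack=8)
Line 3: ['distance', 'bear'] (min_width=13, slack=3)
Line 4: ['metal', 'wind', 'voice'] (min_width=16, slack=0)
Line 5: ['yellow', 'early'] (min_width=12, slack=4)
Line 6: ['sweet', 'page', 'owl'] (min_width=14, slack=2)
Line 7: ['make', 'tree'] (min_width=9, slack=7)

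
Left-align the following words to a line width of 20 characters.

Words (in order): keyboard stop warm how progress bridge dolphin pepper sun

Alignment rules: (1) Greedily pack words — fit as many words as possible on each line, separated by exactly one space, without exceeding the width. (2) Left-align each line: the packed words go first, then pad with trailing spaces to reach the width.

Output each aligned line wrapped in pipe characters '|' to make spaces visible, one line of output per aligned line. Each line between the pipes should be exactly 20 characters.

Answer: |keyboard stop warm  |
|how progress bridge |
|dolphin pepper sun  |

Derivation:
Line 1: ['keyboard', 'stop', 'warm'] (min_width=18, slack=2)
Line 2: ['how', 'progress', 'bridge'] (min_width=19, slack=1)
Line 3: ['dolphin', 'pepper', 'sun'] (min_width=18, slack=2)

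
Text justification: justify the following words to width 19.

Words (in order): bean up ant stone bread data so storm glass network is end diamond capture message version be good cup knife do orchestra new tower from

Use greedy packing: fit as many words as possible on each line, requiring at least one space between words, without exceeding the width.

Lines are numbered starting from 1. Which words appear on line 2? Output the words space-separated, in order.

Answer: bread data so storm

Derivation:
Line 1: ['bean', 'up', 'ant', 'stone'] (min_width=17, slack=2)
Line 2: ['bread', 'data', 'so', 'storm'] (min_width=19, slack=0)
Line 3: ['glass', 'network', 'is'] (min_width=16, slack=3)
Line 4: ['end', 'diamond', 'capture'] (min_width=19, slack=0)
Line 5: ['message', 'version', 'be'] (min_width=18, slack=1)
Line 6: ['good', 'cup', 'knife', 'do'] (min_width=17, slack=2)
Line 7: ['orchestra', 'new', 'tower'] (min_width=19, slack=0)
Line 8: ['from'] (min_width=4, slack=15)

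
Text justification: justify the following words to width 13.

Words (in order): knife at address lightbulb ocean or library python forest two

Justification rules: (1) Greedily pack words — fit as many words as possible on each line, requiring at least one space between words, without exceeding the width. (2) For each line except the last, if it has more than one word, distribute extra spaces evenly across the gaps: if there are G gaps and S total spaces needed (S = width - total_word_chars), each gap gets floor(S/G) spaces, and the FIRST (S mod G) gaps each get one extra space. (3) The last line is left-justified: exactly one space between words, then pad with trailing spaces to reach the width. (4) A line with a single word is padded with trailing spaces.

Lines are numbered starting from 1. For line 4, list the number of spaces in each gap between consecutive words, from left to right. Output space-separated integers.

Line 1: ['knife', 'at'] (min_width=8, slack=5)
Line 2: ['address'] (min_width=7, slack=6)
Line 3: ['lightbulb'] (min_width=9, slack=4)
Line 4: ['ocean', 'or'] (min_width=8, slack=5)
Line 5: ['library'] (min_width=7, slack=6)
Line 6: ['python', 'forest'] (min_width=13, slack=0)
Line 7: ['two'] (min_width=3, slack=10)

Answer: 6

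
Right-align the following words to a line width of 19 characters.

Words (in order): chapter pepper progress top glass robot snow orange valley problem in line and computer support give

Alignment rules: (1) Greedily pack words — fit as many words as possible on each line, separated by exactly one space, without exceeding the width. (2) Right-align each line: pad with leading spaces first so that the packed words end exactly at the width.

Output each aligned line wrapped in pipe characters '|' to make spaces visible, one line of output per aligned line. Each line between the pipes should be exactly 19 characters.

Answer: |     chapter pepper|
| progress top glass|
|  robot snow orange|
|  valley problem in|
|  line and computer|
|       support give|

Derivation:
Line 1: ['chapter', 'pepper'] (min_width=14, slack=5)
Line 2: ['progress', 'top', 'glass'] (min_width=18, slack=1)
Line 3: ['robot', 'snow', 'orange'] (min_width=17, slack=2)
Line 4: ['valley', 'problem', 'in'] (min_width=17, slack=2)
Line 5: ['line', 'and', 'computer'] (min_width=17, slack=2)
Line 6: ['support', 'give'] (min_width=12, slack=7)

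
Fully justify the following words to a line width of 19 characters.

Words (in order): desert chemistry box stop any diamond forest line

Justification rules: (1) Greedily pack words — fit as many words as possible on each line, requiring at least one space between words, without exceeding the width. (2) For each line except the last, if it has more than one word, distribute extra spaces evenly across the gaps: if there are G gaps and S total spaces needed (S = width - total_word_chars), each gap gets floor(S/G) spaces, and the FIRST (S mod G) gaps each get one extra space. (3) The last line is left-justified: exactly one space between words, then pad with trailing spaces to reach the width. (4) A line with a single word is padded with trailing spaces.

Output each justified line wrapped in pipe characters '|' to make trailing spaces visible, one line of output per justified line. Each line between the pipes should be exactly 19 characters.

Answer: |desert    chemistry|
|box     stop    any|
|diamond forest line|

Derivation:
Line 1: ['desert', 'chemistry'] (min_width=16, slack=3)
Line 2: ['box', 'stop', 'any'] (min_width=12, slack=7)
Line 3: ['diamond', 'forest', 'line'] (min_width=19, slack=0)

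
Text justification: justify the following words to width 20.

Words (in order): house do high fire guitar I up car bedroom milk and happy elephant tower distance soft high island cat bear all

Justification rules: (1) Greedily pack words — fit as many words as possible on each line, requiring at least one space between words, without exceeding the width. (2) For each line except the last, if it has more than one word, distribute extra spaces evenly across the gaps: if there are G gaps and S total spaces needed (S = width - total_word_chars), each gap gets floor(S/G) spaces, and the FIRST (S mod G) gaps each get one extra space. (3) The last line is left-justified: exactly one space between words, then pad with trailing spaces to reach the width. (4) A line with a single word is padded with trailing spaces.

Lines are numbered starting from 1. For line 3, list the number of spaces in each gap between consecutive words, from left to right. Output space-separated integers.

Line 1: ['house', 'do', 'high', 'fire'] (min_width=18, slack=2)
Line 2: ['guitar', 'I', 'up', 'car'] (min_width=15, slack=5)
Line 3: ['bedroom', 'milk', 'and'] (min_width=16, slack=4)
Line 4: ['happy', 'elephant', 'tower'] (min_width=20, slack=0)
Line 5: ['distance', 'soft', 'high'] (min_width=18, slack=2)
Line 6: ['island', 'cat', 'bear', 'all'] (min_width=19, slack=1)

Answer: 3 3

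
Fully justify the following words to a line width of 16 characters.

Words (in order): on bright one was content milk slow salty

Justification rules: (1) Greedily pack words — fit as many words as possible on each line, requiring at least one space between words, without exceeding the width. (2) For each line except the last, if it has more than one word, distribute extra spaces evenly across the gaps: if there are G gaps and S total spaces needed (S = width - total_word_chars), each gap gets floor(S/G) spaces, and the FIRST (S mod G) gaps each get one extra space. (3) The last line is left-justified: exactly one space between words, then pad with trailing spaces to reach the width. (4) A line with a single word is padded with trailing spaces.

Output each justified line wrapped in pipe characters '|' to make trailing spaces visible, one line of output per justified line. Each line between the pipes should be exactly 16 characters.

Line 1: ['on', 'bright', 'one'] (min_width=13, slack=3)
Line 2: ['was', 'content', 'milk'] (min_width=16, slack=0)
Line 3: ['slow', 'salty'] (min_width=10, slack=6)

Answer: |on   bright  one|
|was content milk|
|slow salty      |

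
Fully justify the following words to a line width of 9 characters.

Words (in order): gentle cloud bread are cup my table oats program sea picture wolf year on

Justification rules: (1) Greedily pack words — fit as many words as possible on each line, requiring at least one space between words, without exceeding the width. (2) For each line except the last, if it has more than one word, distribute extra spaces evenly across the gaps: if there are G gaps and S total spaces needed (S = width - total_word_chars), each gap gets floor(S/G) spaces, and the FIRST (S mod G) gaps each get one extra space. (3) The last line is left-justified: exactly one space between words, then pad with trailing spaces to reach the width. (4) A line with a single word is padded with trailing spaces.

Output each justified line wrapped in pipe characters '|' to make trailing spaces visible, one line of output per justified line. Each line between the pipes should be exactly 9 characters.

Answer: |gentle   |
|cloud    |
|bread are|
|cup    my|
|table    |
|oats     |
|program  |
|sea      |
|picture  |
|wolf year|
|on       |

Derivation:
Line 1: ['gentle'] (min_width=6, slack=3)
Line 2: ['cloud'] (min_width=5, slack=4)
Line 3: ['bread', 'are'] (min_width=9, slack=0)
Line 4: ['cup', 'my'] (min_width=6, slack=3)
Line 5: ['table'] (min_width=5, slack=4)
Line 6: ['oats'] (min_width=4, slack=5)
Line 7: ['program'] (min_width=7, slack=2)
Line 8: ['sea'] (min_width=3, slack=6)
Line 9: ['picture'] (min_width=7, slack=2)
Line 10: ['wolf', 'year'] (min_width=9, slack=0)
Line 11: ['on'] (min_width=2, slack=7)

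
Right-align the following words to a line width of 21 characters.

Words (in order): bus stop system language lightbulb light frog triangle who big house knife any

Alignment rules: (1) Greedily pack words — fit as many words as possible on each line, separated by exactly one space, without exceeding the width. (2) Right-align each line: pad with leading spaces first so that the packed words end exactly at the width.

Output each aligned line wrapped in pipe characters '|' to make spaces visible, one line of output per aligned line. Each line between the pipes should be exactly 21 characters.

Answer: |      bus stop system|
|   language lightbulb|
|  light frog triangle|
|  who big house knife|
|                  any|

Derivation:
Line 1: ['bus', 'stop', 'system'] (min_width=15, slack=6)
Line 2: ['language', 'lightbulb'] (min_width=18, slack=3)
Line 3: ['light', 'frog', 'triangle'] (min_width=19, slack=2)
Line 4: ['who', 'big', 'house', 'knife'] (min_width=19, slack=2)
Line 5: ['any'] (min_width=3, slack=18)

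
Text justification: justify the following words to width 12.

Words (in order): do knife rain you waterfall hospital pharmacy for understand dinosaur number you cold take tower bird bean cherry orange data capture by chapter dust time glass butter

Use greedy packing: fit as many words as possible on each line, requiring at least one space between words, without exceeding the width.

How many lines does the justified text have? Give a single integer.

Answer: 16

Derivation:
Line 1: ['do', 'knife'] (min_width=8, slack=4)
Line 2: ['rain', 'you'] (min_width=8, slack=4)
Line 3: ['waterfall'] (min_width=9, slack=3)
Line 4: ['hospital'] (min_width=8, slack=4)
Line 5: ['pharmacy', 'for'] (min_width=12, slack=0)
Line 6: ['understand'] (min_width=10, slack=2)
Line 7: ['dinosaur'] (min_width=8, slack=4)
Line 8: ['number', 'you'] (min_width=10, slack=2)
Line 9: ['cold', 'take'] (min_width=9, slack=3)
Line 10: ['tower', 'bird'] (min_width=10, slack=2)
Line 11: ['bean', 'cherry'] (min_width=11, slack=1)
Line 12: ['orange', 'data'] (min_width=11, slack=1)
Line 13: ['capture', 'by'] (min_width=10, slack=2)
Line 14: ['chapter', 'dust'] (min_width=12, slack=0)
Line 15: ['time', 'glass'] (min_width=10, slack=2)
Line 16: ['butter'] (min_width=6, slack=6)
Total lines: 16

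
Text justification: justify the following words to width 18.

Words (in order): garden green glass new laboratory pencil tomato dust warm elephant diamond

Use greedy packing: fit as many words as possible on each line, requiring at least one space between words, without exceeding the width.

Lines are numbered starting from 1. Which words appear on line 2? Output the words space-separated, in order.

Line 1: ['garden', 'green', 'glass'] (min_width=18, slack=0)
Line 2: ['new', 'laboratory'] (min_width=14, slack=4)
Line 3: ['pencil', 'tomato', 'dust'] (min_width=18, slack=0)
Line 4: ['warm', 'elephant'] (min_width=13, slack=5)
Line 5: ['diamond'] (min_width=7, slack=11)

Answer: new laboratory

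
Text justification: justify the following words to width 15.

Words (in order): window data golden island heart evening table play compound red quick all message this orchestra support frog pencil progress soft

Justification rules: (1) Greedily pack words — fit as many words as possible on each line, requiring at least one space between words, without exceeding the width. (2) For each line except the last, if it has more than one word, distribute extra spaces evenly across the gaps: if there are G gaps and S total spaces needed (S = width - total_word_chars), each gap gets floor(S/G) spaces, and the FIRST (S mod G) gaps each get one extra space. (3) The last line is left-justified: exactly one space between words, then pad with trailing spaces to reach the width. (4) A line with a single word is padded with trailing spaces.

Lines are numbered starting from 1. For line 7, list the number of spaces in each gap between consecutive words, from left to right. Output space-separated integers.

Line 1: ['window', 'data'] (min_width=11, slack=4)
Line 2: ['golden', 'island'] (min_width=13, slack=2)
Line 3: ['heart', 'evening'] (min_width=13, slack=2)
Line 4: ['table', 'play'] (min_width=10, slack=5)
Line 5: ['compound', 'red'] (min_width=12, slack=3)
Line 6: ['quick', 'all'] (min_width=9, slack=6)
Line 7: ['message', 'this'] (min_width=12, slack=3)
Line 8: ['orchestra'] (min_width=9, slack=6)
Line 9: ['support', 'frog'] (min_width=12, slack=3)
Line 10: ['pencil', 'progress'] (min_width=15, slack=0)
Line 11: ['soft'] (min_width=4, slack=11)

Answer: 4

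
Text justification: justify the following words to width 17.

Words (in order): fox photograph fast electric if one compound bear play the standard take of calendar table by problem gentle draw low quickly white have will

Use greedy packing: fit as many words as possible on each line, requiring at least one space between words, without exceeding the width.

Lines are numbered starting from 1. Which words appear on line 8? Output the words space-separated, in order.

Line 1: ['fox', 'photograph'] (min_width=14, slack=3)
Line 2: ['fast', 'electric', 'if'] (min_width=16, slack=1)
Line 3: ['one', 'compound', 'bear'] (min_width=17, slack=0)
Line 4: ['play', 'the', 'standard'] (min_width=17, slack=0)
Line 5: ['take', 'of', 'calendar'] (min_width=16, slack=1)
Line 6: ['table', 'by', 'problem'] (min_width=16, slack=1)
Line 7: ['gentle', 'draw', 'low'] (min_width=15, slack=2)
Line 8: ['quickly', 'white'] (min_width=13, slack=4)
Line 9: ['have', 'will'] (min_width=9, slack=8)

Answer: quickly white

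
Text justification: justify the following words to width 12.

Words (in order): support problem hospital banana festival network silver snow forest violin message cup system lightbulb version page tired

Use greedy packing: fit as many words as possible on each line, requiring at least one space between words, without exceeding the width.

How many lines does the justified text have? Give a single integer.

Line 1: ['support'] (min_width=7, slack=5)
Line 2: ['problem'] (min_width=7, slack=5)
Line 3: ['hospital'] (min_width=8, slack=4)
Line 4: ['banana'] (min_width=6, slack=6)
Line 5: ['festival'] (min_width=8, slack=4)
Line 6: ['network'] (min_width=7, slack=5)
Line 7: ['silver', 'snow'] (min_width=11, slack=1)
Line 8: ['forest'] (min_width=6, slack=6)
Line 9: ['violin'] (min_width=6, slack=6)
Line 10: ['message', 'cup'] (min_width=11, slack=1)
Line 11: ['system'] (min_width=6, slack=6)
Line 12: ['lightbulb'] (min_width=9, slack=3)
Line 13: ['version', 'page'] (min_width=12, slack=0)
Line 14: ['tired'] (min_width=5, slack=7)
Total lines: 14

Answer: 14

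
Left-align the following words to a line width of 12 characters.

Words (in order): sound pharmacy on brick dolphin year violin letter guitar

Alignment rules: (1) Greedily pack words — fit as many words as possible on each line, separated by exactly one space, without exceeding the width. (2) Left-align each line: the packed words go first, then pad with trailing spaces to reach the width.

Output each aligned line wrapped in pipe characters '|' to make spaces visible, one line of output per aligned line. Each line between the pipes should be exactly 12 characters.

Line 1: ['sound'] (min_width=5, slack=7)
Line 2: ['pharmacy', 'on'] (min_width=11, slack=1)
Line 3: ['brick'] (min_width=5, slack=7)
Line 4: ['dolphin', 'year'] (min_width=12, slack=0)
Line 5: ['violin'] (min_width=6, slack=6)
Line 6: ['letter'] (min_width=6, slack=6)
Line 7: ['guitar'] (min_width=6, slack=6)

Answer: |sound       |
|pharmacy on |
|brick       |
|dolphin year|
|violin      |
|letter      |
|guitar      |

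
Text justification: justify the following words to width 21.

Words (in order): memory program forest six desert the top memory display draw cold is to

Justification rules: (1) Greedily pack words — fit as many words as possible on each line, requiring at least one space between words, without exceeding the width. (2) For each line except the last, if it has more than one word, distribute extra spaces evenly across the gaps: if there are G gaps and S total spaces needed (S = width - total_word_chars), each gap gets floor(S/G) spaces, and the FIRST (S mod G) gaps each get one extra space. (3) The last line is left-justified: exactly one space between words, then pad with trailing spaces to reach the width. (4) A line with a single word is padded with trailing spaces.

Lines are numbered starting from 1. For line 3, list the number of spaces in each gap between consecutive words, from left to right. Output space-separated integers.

Answer: 2 2

Derivation:
Line 1: ['memory', 'program', 'forest'] (min_width=21, slack=0)
Line 2: ['six', 'desert', 'the', 'top'] (min_width=18, slack=3)
Line 3: ['memory', 'display', 'draw'] (min_width=19, slack=2)
Line 4: ['cold', 'is', 'to'] (min_width=10, slack=11)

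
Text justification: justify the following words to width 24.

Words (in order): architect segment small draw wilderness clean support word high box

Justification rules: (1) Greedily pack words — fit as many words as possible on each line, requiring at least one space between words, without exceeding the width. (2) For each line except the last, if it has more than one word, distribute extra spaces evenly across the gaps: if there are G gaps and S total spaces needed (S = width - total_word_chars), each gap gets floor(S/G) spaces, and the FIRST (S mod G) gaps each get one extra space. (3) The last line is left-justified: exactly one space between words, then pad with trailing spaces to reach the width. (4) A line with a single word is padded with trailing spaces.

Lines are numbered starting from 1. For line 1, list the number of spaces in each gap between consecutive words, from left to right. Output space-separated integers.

Line 1: ['architect', 'segment', 'small'] (min_width=23, slack=1)
Line 2: ['draw', 'wilderness', 'clean'] (min_width=21, slack=3)
Line 3: ['support', 'word', 'high', 'box'] (min_width=21, slack=3)

Answer: 2 1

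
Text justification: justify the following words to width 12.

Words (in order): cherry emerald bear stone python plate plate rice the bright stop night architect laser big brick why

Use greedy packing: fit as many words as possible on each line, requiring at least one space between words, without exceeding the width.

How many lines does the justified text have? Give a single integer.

Answer: 10

Derivation:
Line 1: ['cherry'] (min_width=6, slack=6)
Line 2: ['emerald', 'bear'] (min_width=12, slack=0)
Line 3: ['stone', 'python'] (min_width=12, slack=0)
Line 4: ['plate', 'plate'] (min_width=11, slack=1)
Line 5: ['rice', 'the'] (min_width=8, slack=4)
Line 6: ['bright', 'stop'] (min_width=11, slack=1)
Line 7: ['night'] (min_width=5, slack=7)
Line 8: ['architect'] (min_width=9, slack=3)
Line 9: ['laser', 'big'] (min_width=9, slack=3)
Line 10: ['brick', 'why'] (min_width=9, slack=3)
Total lines: 10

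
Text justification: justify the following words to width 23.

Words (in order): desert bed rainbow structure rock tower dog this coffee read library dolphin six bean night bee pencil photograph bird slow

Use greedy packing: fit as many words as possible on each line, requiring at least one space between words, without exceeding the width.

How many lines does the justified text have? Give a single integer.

Answer: 6

Derivation:
Line 1: ['desert', 'bed', 'rainbow'] (min_width=18, slack=5)
Line 2: ['structure', 'rock', 'tower'] (min_width=20, slack=3)
Line 3: ['dog', 'this', 'coffee', 'read'] (min_width=20, slack=3)
Line 4: ['library', 'dolphin', 'six'] (min_width=19, slack=4)
Line 5: ['bean', 'night', 'bee', 'pencil'] (min_width=21, slack=2)
Line 6: ['photograph', 'bird', 'slow'] (min_width=20, slack=3)
Total lines: 6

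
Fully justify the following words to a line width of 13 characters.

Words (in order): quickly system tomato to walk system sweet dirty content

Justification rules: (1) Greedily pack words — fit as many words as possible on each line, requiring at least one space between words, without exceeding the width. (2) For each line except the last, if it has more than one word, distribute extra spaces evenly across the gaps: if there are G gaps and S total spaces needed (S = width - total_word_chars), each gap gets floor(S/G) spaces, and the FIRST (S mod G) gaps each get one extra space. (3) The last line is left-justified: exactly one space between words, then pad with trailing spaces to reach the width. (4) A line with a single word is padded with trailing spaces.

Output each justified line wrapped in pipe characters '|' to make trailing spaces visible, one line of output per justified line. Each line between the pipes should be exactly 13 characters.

Answer: |quickly      |
|system tomato|
|to       walk|
|system  sweet|
|dirty content|

Derivation:
Line 1: ['quickly'] (min_width=7, slack=6)
Line 2: ['system', 'tomato'] (min_width=13, slack=0)
Line 3: ['to', 'walk'] (min_width=7, slack=6)
Line 4: ['system', 'sweet'] (min_width=12, slack=1)
Line 5: ['dirty', 'content'] (min_width=13, slack=0)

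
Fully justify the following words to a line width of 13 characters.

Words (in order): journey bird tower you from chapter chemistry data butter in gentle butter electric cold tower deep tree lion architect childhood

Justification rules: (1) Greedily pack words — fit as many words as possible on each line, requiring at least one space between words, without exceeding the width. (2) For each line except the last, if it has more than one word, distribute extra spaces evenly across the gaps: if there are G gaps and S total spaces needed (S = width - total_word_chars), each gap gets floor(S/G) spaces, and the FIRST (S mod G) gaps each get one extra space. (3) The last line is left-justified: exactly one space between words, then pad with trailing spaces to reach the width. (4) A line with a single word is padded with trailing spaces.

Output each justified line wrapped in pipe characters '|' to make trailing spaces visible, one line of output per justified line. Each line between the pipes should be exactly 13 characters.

Line 1: ['journey', 'bird'] (min_width=12, slack=1)
Line 2: ['tower', 'you'] (min_width=9, slack=4)
Line 3: ['from', 'chapter'] (min_width=12, slack=1)
Line 4: ['chemistry'] (min_width=9, slack=4)
Line 5: ['data', 'butter'] (min_width=11, slack=2)
Line 6: ['in', 'gentle'] (min_width=9, slack=4)
Line 7: ['butter'] (min_width=6, slack=7)
Line 8: ['electric', 'cold'] (min_width=13, slack=0)
Line 9: ['tower', 'deep'] (min_width=10, slack=3)
Line 10: ['tree', 'lion'] (min_width=9, slack=4)
Line 11: ['architect'] (min_width=9, slack=4)
Line 12: ['childhood'] (min_width=9, slack=4)

Answer: |journey  bird|
|tower     you|
|from  chapter|
|chemistry    |
|data   butter|
|in     gentle|
|butter       |
|electric cold|
|tower    deep|
|tree     lion|
|architect    |
|childhood    |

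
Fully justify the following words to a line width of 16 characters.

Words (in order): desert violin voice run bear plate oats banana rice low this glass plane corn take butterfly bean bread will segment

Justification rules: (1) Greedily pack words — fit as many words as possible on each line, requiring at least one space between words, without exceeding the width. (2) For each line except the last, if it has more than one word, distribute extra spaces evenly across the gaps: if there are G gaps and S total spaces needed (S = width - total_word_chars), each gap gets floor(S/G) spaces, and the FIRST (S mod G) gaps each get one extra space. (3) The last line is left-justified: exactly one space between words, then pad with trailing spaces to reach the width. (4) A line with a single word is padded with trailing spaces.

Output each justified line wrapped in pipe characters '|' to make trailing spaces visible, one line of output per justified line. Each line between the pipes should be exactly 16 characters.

Line 1: ['desert', 'violin'] (min_width=13, slack=3)
Line 2: ['voice', 'run', 'bear'] (min_width=14, slack=2)
Line 3: ['plate', 'oats'] (min_width=10, slack=6)
Line 4: ['banana', 'rice', 'low'] (min_width=15, slack=1)
Line 5: ['this', 'glass', 'plane'] (min_width=16, slack=0)
Line 6: ['corn', 'take'] (min_width=9, slack=7)
Line 7: ['butterfly', 'bean'] (min_width=14, slack=2)
Line 8: ['bread', 'will'] (min_width=10, slack=6)
Line 9: ['segment'] (min_width=7, slack=9)

Answer: |desert    violin|
|voice  run  bear|
|plate       oats|
|banana  rice low|
|this glass plane|
|corn        take|
|butterfly   bean|
|bread       will|
|segment         |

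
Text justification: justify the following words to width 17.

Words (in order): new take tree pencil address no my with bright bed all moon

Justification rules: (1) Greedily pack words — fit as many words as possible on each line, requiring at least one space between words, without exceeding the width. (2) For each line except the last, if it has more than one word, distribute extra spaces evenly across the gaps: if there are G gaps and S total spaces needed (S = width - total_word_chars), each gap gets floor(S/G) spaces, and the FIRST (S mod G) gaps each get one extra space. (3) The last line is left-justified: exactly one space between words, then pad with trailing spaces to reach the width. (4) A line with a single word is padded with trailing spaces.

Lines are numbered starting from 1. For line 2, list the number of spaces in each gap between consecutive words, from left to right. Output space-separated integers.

Line 1: ['new', 'take', 'tree'] (min_width=13, slack=4)
Line 2: ['pencil', 'address', 'no'] (min_width=17, slack=0)
Line 3: ['my', 'with', 'bright'] (min_width=14, slack=3)
Line 4: ['bed', 'all', 'moon'] (min_width=12, slack=5)

Answer: 1 1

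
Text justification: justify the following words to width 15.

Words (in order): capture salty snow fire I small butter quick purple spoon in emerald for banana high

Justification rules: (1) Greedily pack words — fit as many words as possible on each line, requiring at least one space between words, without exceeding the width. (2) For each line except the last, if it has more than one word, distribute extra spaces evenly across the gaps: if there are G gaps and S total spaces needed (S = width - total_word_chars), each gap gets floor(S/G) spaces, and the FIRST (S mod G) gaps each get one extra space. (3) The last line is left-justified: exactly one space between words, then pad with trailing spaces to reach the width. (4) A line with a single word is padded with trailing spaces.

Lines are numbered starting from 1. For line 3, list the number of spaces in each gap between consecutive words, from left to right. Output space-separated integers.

Answer: 4

Derivation:
Line 1: ['capture', 'salty'] (min_width=13, slack=2)
Line 2: ['snow', 'fire', 'I'] (min_width=11, slack=4)
Line 3: ['small', 'butter'] (min_width=12, slack=3)
Line 4: ['quick', 'purple'] (min_width=12, slack=3)
Line 5: ['spoon', 'in'] (min_width=8, slack=7)
Line 6: ['emerald', 'for'] (min_width=11, slack=4)
Line 7: ['banana', 'high'] (min_width=11, slack=4)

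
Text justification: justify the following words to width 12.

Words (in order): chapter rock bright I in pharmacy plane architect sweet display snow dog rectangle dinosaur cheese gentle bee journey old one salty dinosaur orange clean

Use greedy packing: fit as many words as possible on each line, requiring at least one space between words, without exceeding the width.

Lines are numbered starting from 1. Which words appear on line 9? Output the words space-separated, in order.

Line 1: ['chapter', 'rock'] (min_width=12, slack=0)
Line 2: ['bright', 'I', 'in'] (min_width=11, slack=1)
Line 3: ['pharmacy'] (min_width=8, slack=4)
Line 4: ['plane'] (min_width=5, slack=7)
Line 5: ['architect'] (min_width=9, slack=3)
Line 6: ['sweet'] (min_width=5, slack=7)
Line 7: ['display', 'snow'] (min_width=12, slack=0)
Line 8: ['dog'] (min_width=3, slack=9)
Line 9: ['rectangle'] (min_width=9, slack=3)
Line 10: ['dinosaur'] (min_width=8, slack=4)
Line 11: ['cheese'] (min_width=6, slack=6)
Line 12: ['gentle', 'bee'] (min_width=10, slack=2)
Line 13: ['journey', 'old'] (min_width=11, slack=1)
Line 14: ['one', 'salty'] (min_width=9, slack=3)
Line 15: ['dinosaur'] (min_width=8, slack=4)
Line 16: ['orange', 'clean'] (min_width=12, slack=0)

Answer: rectangle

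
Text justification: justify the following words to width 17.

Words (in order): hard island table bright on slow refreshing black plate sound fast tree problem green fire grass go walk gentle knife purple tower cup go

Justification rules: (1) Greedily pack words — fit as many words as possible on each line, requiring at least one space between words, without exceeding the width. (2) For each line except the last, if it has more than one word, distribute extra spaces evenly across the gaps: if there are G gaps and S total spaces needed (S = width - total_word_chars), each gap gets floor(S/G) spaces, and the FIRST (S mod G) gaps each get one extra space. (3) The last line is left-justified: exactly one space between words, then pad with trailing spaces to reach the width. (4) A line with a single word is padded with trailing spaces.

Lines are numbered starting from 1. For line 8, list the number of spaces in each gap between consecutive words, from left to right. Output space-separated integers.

Answer: 6

Derivation:
Line 1: ['hard', 'island', 'table'] (min_width=17, slack=0)
Line 2: ['bright', 'on', 'slow'] (min_width=14, slack=3)
Line 3: ['refreshing', 'black'] (min_width=16, slack=1)
Line 4: ['plate', 'sound', 'fast'] (min_width=16, slack=1)
Line 5: ['tree', 'problem'] (min_width=12, slack=5)
Line 6: ['green', 'fire', 'grass'] (min_width=16, slack=1)
Line 7: ['go', 'walk', 'gentle'] (min_width=14, slack=3)
Line 8: ['knife', 'purple'] (min_width=12, slack=5)
Line 9: ['tower', 'cup', 'go'] (min_width=12, slack=5)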